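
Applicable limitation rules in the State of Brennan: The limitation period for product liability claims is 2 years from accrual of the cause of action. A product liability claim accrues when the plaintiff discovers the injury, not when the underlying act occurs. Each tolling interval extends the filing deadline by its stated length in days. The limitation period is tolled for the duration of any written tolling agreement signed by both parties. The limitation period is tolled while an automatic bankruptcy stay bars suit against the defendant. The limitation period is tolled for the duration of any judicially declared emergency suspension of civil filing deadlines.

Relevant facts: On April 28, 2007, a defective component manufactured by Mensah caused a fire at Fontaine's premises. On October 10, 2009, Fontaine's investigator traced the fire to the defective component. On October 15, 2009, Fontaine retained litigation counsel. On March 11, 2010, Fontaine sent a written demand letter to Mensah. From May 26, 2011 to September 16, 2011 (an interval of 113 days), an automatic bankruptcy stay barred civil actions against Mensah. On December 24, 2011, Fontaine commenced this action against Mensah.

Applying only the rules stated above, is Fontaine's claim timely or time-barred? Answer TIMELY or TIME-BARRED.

The claim did not accrue until Fontaine discovered the injury on October 10, 2009; the April 28, 2007 act date does not start the clock under the stated rule.
Adding the 2 years base period to October 10, 2009 gives a deadline of October 10, 2011, before any tolling.
The period was tolled for 113 days by the automatic bankruptcy stay (May 26, 2011 to September 16, 2011), pushing the deadline to January 31, 2012.
Nothing else in the chronology tolls or restarts the period.
The December 24, 2011 filing precedes the January 31, 2012 deadline; the claim is timely.

TIMELY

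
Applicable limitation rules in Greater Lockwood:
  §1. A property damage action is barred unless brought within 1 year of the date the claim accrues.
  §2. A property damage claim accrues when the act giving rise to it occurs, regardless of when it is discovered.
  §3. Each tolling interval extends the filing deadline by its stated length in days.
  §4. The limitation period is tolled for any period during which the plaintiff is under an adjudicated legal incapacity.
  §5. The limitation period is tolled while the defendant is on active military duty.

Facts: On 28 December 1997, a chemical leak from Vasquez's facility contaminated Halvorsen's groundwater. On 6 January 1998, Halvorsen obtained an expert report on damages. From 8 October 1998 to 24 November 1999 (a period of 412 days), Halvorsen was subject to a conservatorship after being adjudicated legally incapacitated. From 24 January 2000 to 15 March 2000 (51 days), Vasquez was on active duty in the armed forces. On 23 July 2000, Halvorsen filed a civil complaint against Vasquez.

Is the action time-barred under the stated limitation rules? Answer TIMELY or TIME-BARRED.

TIME-BARRED

The claim accrued on 28 December 1997, when the wrongful act occurred.
1 year from 28 December 1997 is 28 December 1998.
The plaintiff's legal incapacity from 8 October 1998 to 24 November 1999 tolled the period for 412 days, extending the deadline to 13 February 2000.
Because the defendant's active military service ran from 24 January 2000 to 15 March 2000, the deadline is extended by 51 days to 4 April 2000.
The other events in the timeline have no effect on the limitation period under the stated rules.
Halvorsen filed on 23 July 2000, after the 4 April 2000 deadline, so the action is time-barred.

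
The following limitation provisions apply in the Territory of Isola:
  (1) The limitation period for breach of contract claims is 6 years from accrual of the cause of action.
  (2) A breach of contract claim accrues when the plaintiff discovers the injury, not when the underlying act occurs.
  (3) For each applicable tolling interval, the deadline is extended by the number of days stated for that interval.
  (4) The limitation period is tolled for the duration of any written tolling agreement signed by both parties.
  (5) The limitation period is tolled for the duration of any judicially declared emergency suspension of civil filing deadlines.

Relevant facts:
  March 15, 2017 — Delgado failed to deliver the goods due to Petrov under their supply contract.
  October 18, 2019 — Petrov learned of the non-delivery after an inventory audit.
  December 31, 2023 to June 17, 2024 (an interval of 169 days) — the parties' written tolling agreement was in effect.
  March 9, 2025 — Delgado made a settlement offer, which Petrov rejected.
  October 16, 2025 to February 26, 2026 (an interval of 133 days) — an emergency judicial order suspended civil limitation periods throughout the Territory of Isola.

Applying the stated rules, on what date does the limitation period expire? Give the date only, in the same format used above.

Accrual is tied to discovery, so the period began on October 18, 2019 rather than on March 15, 2017 when the act occurred.
Adding the 6 years base period to October 18, 2019 gives a deadline of October 18, 2025, before any tolling.
Because the written tolling agreement ran from December 31, 2023 to June 17, 2024, the deadline is extended by 169 days to April 5, 2026.
The period was tolled for 133 days by the emergency suspension of filing deadlines (October 16, 2025 to February 26, 2026), pushing the deadline to August 16, 2026.
The other events in the timeline have no effect on the limitation period under the stated rules.

August 16, 2026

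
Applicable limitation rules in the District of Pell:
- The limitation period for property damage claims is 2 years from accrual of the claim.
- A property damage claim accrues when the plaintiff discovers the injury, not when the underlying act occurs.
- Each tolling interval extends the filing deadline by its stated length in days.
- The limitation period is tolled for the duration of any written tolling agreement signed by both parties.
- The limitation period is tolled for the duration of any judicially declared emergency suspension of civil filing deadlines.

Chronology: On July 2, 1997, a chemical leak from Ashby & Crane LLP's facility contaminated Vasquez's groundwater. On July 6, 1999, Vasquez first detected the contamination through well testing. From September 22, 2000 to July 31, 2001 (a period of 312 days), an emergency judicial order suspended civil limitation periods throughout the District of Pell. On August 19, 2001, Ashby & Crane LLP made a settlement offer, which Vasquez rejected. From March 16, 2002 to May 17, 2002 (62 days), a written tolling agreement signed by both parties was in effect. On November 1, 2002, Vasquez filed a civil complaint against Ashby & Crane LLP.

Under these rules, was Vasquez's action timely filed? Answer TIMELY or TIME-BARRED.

Under the discovery rule, the claim accrued on July 6, 1999, when Vasquez discovered the injury — not on the July 2, 1997 date of the underlying act.
The untolled deadline — 2 years after July 6, 1999 — is July 6, 2001.
The emergency suspension of filing deadlines from September 22, 2000 to July 31, 2001 tolled the period for 312 days, extending the deadline to May 14, 2002.
The period was tolled for 62 days by the written tolling agreement (March 16, 2002 to May 17, 2002), pushing the deadline to July 15, 2002.
Nothing else in the chronology tolls or restarts the period.
The November 1, 2002 filing falls after the July 15, 2002 deadline; the claim is time-barred.

TIME-BARRED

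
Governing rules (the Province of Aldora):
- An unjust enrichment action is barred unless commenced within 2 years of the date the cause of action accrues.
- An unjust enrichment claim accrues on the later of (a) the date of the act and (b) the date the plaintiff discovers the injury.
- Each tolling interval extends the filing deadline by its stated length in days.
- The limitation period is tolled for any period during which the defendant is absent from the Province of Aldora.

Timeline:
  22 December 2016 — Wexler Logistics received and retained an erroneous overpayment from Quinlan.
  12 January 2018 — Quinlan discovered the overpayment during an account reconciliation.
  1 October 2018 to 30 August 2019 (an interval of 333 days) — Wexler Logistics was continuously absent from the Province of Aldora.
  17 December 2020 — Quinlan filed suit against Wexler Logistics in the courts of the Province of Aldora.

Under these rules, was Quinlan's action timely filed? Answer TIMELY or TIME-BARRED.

TIME-BARRED

Because discovery on 12 January 2018 post-dates the 22 December 2016 act, accrual under the later-of rule falls on 12 January 2018.
2 years from 12 January 2018 is 12 January 2020.
Because the defendant's absence from the jurisdiction ran from 1 October 2018 to 30 August 2019, the deadline is extended by 333 days to 10 December 2020.
The 17 December 2020 filing falls after the 10 December 2020 deadline; the claim is time-barred.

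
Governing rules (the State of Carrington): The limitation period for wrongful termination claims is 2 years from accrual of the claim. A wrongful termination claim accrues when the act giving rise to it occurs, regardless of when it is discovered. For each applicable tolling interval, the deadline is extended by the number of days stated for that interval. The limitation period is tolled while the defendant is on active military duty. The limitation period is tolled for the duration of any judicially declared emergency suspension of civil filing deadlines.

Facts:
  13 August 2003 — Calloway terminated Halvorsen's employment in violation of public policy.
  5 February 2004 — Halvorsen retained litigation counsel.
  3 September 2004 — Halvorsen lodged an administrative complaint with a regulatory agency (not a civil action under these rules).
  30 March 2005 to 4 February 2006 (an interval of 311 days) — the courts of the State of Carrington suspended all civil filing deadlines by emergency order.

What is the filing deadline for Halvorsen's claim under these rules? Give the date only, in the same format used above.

20 June 2006

The limitation period began to run on 13 August 2003.
The untolled deadline — 2 years after 13 August 2003 — is 13 August 2005.
The emergency suspension of filing deadlines from 30 March 2005 to 4 February 2006 tolled the period for 311 days, extending the deadline to 20 June 2006.
Nothing else in the chronology tolls or restarts the period.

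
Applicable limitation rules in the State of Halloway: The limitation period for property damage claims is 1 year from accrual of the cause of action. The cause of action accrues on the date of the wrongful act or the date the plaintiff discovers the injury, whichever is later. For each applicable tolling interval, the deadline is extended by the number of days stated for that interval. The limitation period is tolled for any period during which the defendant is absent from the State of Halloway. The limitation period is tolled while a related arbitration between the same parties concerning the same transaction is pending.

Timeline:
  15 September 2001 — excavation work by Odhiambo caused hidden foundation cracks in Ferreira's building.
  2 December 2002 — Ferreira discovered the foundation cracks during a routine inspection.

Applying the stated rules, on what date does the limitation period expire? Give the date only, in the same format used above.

The claim accrued on 2 December 2002 — the later of the 15 September 2001 act and the 2 December 2002 discovery.
The untolled deadline — 1 year after 2 December 2002 — is 2 December 2003.

2 December 2003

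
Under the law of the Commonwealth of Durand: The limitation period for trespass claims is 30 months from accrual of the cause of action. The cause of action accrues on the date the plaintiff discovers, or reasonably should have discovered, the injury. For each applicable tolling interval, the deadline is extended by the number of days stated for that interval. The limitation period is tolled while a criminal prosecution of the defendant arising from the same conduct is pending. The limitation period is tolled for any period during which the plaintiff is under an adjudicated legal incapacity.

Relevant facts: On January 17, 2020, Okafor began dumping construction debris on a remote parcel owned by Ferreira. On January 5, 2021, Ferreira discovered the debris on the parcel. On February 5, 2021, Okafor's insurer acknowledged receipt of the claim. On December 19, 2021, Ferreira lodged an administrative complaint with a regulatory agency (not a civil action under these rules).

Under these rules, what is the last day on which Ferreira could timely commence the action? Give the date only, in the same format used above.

Accrual is tied to discovery, so the period began on January 5, 2021 rather than on January 17, 2020 when the act occurred.
Adding the 30 months base period to January 5, 2021 gives a deadline of July 5, 2023, before any tolling.
Nothing else in the chronology tolls or restarts the period.

July 5, 2023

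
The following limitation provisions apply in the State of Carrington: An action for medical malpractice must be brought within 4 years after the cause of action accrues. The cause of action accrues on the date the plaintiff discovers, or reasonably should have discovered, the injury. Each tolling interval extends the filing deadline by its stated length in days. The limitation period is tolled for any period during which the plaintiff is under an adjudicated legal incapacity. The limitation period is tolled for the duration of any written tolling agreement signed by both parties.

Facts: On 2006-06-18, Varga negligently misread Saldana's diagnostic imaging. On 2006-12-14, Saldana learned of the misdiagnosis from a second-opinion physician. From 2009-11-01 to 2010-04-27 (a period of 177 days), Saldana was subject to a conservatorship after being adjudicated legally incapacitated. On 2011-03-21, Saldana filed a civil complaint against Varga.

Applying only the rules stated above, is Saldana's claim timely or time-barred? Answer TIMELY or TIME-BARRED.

Accrual is tied to discovery, so the period began on 2006-12-14 rather than on 2006-06-18 when the act occurred.
Adding the 4 years base period to 2006-12-14 gives a deadline of 2010-12-14, before any tolling.
Because the plaintiff's legal incapacity ran from 2009-11-01 to 2010-04-27, the deadline is extended by 177 days to 2011-06-09.
The 2011-03-21 filing precedes the 2011-06-09 deadline; the claim is timely.

TIMELY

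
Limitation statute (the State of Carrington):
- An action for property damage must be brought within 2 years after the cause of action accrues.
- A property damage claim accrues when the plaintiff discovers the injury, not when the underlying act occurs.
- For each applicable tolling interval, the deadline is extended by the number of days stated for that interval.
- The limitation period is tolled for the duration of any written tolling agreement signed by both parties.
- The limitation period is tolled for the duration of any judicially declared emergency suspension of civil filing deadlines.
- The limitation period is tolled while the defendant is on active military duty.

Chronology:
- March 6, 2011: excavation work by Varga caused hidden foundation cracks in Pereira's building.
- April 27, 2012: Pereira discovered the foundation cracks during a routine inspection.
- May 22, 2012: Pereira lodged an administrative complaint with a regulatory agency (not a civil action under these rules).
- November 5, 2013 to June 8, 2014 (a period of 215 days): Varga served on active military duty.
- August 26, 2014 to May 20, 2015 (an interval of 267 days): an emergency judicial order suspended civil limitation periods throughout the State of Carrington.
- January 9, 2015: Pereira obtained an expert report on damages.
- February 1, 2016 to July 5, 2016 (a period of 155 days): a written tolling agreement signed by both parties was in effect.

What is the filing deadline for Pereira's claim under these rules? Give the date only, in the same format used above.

Under the discovery rule, the claim accrued on April 27, 2012, when Pereira discovered the injury — not on the March 6, 2011 date of the underlying act.
2 years from April 27, 2012 is April 27, 2014.
The period was tolled for 215 days by the defendant's active military service (November 5, 2013 to June 8, 2014), pushing the deadline to November 28, 2014.
The emergency suspension of filing deadlines from August 26, 2014 to May 20, 2015 tolled the period for 267 days, extending the deadline to August 22, 2015.
By the time the written tolling agreement began on February 1, 2016, the limitation period had already expired on August 22, 2015; that interval cannot revive it.
The other events in the timeline have no effect on the limitation period under the stated rules.

August 22, 2015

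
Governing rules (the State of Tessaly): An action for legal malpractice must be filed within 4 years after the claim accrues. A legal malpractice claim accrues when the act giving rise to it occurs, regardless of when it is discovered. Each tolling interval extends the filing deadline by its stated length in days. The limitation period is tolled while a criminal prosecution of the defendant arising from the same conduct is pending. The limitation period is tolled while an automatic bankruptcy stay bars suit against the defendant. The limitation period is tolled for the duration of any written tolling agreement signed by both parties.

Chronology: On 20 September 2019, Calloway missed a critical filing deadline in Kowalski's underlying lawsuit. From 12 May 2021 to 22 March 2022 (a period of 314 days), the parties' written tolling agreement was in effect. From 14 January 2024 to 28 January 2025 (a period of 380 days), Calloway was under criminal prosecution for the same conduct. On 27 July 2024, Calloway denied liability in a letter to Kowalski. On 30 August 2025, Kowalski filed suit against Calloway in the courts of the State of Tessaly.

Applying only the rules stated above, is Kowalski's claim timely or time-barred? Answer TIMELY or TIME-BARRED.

The claim accrued on 20 September 2019, when the wrongful act occurred.
Adding the 4 years base period to 20 September 2019 gives a deadline of 20 September 2023, before any tolling.
The period was tolled for 314 days by the written tolling agreement (12 May 2021 to 22 March 2022), pushing the deadline to 30 July 2024.
The pending criminal prosecution from 14 January 2024 to 28 January 2025 tolled the period for 380 days, extending the deadline to 14 August 2025.
Nothing else in the chronology tolls or restarts the period.
Kowalski filed on 30 August 2025, after the 14 August 2025 deadline, so the action is time-barred.

TIME-BARRED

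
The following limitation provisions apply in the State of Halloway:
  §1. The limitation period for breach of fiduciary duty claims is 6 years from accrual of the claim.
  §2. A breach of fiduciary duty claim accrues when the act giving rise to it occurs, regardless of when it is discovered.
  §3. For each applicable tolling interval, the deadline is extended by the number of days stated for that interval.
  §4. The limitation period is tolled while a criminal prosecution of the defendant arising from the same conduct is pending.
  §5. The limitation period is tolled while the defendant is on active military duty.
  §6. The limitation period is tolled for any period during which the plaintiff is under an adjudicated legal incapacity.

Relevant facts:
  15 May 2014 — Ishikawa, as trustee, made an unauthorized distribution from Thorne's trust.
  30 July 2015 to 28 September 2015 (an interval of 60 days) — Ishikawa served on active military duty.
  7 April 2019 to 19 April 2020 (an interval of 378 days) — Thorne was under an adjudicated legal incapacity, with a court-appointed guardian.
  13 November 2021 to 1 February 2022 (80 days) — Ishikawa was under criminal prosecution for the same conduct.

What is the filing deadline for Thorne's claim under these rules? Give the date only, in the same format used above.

27 July 2021

The claim accrued on 15 May 2014, the date of the act.
The untolled deadline — 6 years after 15 May 2014 — is 15 May 2020.
Because the defendant's active military service ran from 30 July 2015 to 28 September 2015, the deadline is extended by 60 days to 14 July 2020.
The period was tolled for 378 days by the plaintiff's legal incapacity (7 April 2019 to 19 April 2020), pushing the deadline to 27 July 2021.
The pending criminal prosecution starting 13 November 2021 came too late — the period had run on 27 July 2021 — and so does not extend the deadline.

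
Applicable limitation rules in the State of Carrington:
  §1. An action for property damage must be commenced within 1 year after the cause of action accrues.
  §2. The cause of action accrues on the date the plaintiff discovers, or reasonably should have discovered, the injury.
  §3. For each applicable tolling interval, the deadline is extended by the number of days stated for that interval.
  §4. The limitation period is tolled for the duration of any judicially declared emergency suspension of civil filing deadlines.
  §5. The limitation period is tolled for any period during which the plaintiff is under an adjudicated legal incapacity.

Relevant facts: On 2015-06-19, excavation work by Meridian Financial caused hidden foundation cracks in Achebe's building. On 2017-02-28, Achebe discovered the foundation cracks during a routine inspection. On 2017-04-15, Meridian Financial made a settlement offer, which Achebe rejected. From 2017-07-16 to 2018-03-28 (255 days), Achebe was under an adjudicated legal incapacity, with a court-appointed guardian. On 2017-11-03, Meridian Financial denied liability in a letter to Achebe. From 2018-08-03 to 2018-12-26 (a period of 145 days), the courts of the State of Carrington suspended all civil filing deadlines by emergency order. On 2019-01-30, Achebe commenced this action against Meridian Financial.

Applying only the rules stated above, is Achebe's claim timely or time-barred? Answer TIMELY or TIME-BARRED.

Accrual is tied to discovery, so the period began on 2017-02-28 rather than on 2015-06-19 when the act occurred.
Adding the 1 year base period to 2017-02-28 gives a deadline of 2018-02-28, before any tolling.
The plaintiff's legal incapacity from 2017-07-16 to 2018-03-28 tolled the period for 255 days, extending the deadline to 2018-11-10.
Because the emergency suspension of filing deadlines ran from 2018-08-03 to 2018-12-26, the deadline is extended by 145 days to 2019-04-04.
Nothing else in the chronology tolls or restarts the period.
Filing on 2019-01-30 beat the 2019-04-04 deadline — the action is timely.

TIMELY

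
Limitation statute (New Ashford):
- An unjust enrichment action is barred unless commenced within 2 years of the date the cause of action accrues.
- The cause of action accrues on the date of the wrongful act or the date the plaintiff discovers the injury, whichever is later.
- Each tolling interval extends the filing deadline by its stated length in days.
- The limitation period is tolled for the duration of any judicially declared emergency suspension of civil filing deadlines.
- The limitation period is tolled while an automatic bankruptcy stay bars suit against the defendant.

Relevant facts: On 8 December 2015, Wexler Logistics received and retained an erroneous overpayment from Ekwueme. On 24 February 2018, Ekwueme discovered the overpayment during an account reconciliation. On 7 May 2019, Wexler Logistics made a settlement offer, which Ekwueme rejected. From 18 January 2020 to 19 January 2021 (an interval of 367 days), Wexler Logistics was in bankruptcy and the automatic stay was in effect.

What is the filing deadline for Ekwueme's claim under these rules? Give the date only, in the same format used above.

The claim accrued on 24 February 2018 — the later of the 8 December 2015 act and the 24 February 2018 discovery.
2 years from 24 February 2018 is 24 February 2020.
The period was tolled for 367 days by the automatic bankruptcy stay (18 January 2020 to 19 January 2021), pushing the deadline to 25 February 2021.
None of the other events listed affects the running of the period under the stated rules.

25 February 2021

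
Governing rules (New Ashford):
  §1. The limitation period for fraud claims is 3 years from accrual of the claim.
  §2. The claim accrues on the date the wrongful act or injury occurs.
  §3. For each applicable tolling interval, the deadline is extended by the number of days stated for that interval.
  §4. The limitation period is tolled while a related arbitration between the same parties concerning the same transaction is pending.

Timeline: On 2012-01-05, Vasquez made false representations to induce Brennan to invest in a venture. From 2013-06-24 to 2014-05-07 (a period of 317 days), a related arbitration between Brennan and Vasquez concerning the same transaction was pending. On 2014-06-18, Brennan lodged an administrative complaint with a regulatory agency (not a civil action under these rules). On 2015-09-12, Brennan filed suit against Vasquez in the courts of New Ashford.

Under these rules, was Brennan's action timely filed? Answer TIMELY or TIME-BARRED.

TIMELY

The claim accrued on 2012-01-05, when the wrongful act occurred.
The untolled deadline — 3 years after 2012-01-05 — is 2015-01-05.
The period was tolled for 317 days by the pending related arbitration (2013-06-24 to 2014-05-07), pushing the deadline to 2015-11-18.
The other events in the timeline have no effect on the limitation period under the stated rules.
The 2015-09-12 filing precedes the 2015-11-18 deadline; the claim is timely.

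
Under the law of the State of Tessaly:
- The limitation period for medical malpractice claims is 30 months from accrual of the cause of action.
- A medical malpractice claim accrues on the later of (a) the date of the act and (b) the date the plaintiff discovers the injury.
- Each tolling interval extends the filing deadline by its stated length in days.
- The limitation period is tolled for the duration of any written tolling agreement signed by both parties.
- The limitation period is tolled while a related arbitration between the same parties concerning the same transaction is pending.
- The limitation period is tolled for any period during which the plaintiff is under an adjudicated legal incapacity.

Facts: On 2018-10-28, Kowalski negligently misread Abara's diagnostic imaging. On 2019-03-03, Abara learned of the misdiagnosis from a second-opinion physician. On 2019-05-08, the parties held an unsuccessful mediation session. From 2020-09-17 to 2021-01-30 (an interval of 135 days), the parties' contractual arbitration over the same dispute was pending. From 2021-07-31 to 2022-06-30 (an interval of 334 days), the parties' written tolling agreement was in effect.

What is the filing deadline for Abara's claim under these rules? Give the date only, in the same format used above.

2022-12-16

Because discovery on 2019-03-03 post-dates the 2018-10-28 act, accrual under the later-of rule falls on 2019-03-03.
The untolled deadline — 30 months after 2019-03-03 — is 2021-09-03.
The period was tolled for 135 days by the pending related arbitration (2020-09-17 to 2021-01-30), pushing the deadline to 2022-01-16.
The written tolling agreement from 2021-07-31 to 2022-06-30 tolled the period for 334 days, extending the deadline to 2022-12-16.
None of the other events listed affects the running of the period under the stated rules.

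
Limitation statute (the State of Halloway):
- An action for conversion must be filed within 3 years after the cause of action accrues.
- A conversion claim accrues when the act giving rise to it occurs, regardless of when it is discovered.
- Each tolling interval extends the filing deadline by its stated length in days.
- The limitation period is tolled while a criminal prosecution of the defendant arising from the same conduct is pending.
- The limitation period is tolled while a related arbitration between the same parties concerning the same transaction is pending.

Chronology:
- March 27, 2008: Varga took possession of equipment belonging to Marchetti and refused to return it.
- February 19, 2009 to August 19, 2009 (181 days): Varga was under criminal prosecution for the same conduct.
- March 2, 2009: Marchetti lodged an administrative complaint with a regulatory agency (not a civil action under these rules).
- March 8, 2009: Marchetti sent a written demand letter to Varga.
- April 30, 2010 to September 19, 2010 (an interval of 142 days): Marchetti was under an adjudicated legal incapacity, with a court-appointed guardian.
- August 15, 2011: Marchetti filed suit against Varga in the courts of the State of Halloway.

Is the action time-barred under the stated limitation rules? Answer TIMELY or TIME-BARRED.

The limitation period began to run on March 27, 2008.
Adding the 3 years base period to March 27, 2008 gives a deadline of March 27, 2011, before any tolling.
The pending criminal prosecution from February 19, 2009 to August 19, 2009 tolled the period for 181 days, extending the deadline to September 24, 2011.
Although the plaintiff's incapacity ran from April 30, 2010 to September 19, 2010, the stated rules do not make that a tolling event, so it is disregarded.
Nothing else in the chronology tolls or restarts the period.
Filing on August 15, 2011 beat the September 24, 2011 deadline — the action is timely.

TIMELY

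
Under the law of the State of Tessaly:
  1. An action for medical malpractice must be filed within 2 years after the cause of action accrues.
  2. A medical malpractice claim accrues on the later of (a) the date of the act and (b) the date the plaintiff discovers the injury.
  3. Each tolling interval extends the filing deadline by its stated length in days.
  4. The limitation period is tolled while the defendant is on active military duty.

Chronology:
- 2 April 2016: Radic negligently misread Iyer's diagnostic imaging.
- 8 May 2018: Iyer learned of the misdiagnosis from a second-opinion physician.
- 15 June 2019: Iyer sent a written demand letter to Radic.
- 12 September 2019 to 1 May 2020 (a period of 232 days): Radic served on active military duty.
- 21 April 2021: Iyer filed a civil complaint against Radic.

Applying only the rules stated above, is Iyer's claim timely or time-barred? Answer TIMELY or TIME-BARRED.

Taking the later of the act (2 April 2016) and discovery (8 May 2018), the claim accrued on 8 May 2018.
Adding the 2 years base period to 8 May 2018 gives a deadline of 8 May 2020, before any tolling.
The defendant's active military service from 12 September 2019 to 1 May 2020 tolled the period for 232 days, extending the deadline to 26 December 2020.
The other events in the timeline have no effect on the limitation period under the stated rules.
The 21 April 2021 filing falls after the 26 December 2020 deadline; the claim is time-barred.

TIME-BARRED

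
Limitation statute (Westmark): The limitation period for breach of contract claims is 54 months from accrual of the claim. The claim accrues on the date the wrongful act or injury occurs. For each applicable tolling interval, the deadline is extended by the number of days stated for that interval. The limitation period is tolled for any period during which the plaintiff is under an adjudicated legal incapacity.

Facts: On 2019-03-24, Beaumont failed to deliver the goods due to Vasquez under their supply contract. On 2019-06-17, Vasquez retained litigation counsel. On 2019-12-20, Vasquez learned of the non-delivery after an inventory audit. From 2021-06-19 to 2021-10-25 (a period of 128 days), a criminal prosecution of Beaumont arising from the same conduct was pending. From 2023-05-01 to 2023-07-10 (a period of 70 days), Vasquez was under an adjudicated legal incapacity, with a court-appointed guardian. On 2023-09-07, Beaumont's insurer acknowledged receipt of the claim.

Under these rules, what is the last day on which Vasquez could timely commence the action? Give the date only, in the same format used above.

Accrual is governed by the date of the act, so the period began to run on 2019-03-24; the later discovery on 2019-12-20 is irrelevant under the stated rule.
The untolled deadline — 54 months after 2019-03-24 — is 2023-09-24.
Because the plaintiff's legal incapacity ran from 2023-05-01 to 2023-07-10, the deadline is extended by 70 days to 2023-12-03.
The pending criminal prosecution from 2021-06-19 to 2021-10-25 does not toll the period, because no stated rule makes a criminal prosecution a tolling event.
None of the other events listed affects the running of the period under the stated rules.

2023-12-03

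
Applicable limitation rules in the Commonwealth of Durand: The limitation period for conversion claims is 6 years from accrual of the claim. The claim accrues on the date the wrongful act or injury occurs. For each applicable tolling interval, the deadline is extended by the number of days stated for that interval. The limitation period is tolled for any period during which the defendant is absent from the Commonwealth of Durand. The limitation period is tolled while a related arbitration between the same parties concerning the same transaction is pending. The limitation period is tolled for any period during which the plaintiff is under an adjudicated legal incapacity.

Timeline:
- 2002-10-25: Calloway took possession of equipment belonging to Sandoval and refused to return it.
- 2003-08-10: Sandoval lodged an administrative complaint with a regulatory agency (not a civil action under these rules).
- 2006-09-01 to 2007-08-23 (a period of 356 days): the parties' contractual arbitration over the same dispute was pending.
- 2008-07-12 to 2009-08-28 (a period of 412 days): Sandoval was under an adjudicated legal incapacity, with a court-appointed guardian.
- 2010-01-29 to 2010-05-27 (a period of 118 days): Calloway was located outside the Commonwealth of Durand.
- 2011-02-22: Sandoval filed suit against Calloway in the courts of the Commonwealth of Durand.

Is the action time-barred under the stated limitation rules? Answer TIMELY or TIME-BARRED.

The claim accrued on 2002-10-25, the date of the act.
6 years from 2002-10-25 is 2008-10-25.
The pending related arbitration from 2006-09-01 to 2007-08-23 tolled the period for 356 days, extending the deadline to 2009-10-16.
The plaintiff's legal incapacity from 2008-07-12 to 2009-08-28 tolled the period for 412 days, extending the deadline to 2010-12-02.
The period was tolled for 118 days by the defendant's absence from the jurisdiction (2010-01-29 to 2010-05-27), pushing the deadline to 2011-03-30.
Nothing else in the chronology tolls or restarts the period.
Filing on 2011-02-22 beat the 2011-03-30 deadline — the action is timely.

TIMELY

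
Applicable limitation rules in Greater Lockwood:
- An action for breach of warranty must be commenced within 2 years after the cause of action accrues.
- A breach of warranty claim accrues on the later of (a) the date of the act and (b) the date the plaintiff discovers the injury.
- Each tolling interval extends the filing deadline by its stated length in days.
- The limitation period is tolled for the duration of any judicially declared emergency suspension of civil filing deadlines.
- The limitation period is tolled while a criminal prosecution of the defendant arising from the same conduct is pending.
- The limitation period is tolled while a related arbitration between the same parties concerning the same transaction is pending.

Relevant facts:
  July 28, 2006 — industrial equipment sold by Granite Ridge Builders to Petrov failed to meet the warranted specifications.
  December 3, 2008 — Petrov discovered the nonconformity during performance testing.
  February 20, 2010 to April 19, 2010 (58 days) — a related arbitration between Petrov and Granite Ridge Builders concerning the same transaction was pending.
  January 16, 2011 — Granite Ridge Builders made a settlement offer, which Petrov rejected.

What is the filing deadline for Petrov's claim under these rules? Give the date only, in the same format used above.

Taking the later of the act (July 28, 2006) and discovery (December 3, 2008), the claim accrued on December 3, 2008.
The untolled deadline — 2 years after December 3, 2008 — is December 3, 2010.
The period was tolled for 58 days by the pending related arbitration (February 20, 2010 to April 19, 2010), pushing the deadline to January 30, 2011.
The other events in the timeline have no effect on the limitation period under the stated rules.

January 30, 2011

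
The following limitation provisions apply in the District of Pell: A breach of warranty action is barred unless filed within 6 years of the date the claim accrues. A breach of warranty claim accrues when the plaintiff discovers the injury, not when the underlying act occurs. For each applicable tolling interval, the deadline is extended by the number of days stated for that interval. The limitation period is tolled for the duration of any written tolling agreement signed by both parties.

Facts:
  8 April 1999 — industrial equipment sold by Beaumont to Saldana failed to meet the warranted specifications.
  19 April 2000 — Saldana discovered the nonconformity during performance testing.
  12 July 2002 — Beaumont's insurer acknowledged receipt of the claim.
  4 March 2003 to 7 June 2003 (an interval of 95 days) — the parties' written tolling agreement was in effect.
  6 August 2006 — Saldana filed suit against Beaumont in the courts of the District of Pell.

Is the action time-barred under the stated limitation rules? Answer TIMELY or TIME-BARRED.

TIME-BARRED

The claim did not accrue until Saldana discovered the injury on 19 April 2000; the 8 April 1999 act date does not start the clock under the stated rule.
The untolled deadline — 6 years after 19 April 2000 — is 19 April 2006.
The written tolling agreement from 4 March 2003 to 7 June 2003 tolled the period for 95 days, extending the deadline to 23 July 2006.
None of the other events listed affects the running of the period under the stated rules.
Filing on 6 August 2006 missed the 23 July 2006 deadline — the action is time-barred.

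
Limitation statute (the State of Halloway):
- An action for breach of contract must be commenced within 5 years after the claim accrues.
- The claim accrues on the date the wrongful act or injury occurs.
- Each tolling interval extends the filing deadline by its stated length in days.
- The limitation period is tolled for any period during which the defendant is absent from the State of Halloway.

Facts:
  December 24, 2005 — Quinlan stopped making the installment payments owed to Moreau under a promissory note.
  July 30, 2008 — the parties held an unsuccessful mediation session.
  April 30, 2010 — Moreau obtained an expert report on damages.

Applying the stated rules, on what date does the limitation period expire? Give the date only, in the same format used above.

The claim accrued on December 24, 2005, when the wrongful act occurred.
Adding the 5 years base period to December 24, 2005 gives a deadline of December 24, 2010, before any tolling.
None of the other events listed affects the running of the period under the stated rules.

December 24, 2010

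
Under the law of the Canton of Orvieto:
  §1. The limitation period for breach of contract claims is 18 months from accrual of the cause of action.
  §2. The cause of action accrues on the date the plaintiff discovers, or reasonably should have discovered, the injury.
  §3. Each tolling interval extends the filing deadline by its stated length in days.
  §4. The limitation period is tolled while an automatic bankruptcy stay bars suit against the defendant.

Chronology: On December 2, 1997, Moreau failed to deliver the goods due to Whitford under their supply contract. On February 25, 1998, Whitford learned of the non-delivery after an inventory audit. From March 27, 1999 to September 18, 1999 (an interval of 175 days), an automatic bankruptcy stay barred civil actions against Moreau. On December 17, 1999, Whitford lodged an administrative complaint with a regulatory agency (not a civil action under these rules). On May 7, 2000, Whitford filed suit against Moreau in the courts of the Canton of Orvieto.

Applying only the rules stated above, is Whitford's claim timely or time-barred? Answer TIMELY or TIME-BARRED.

TIME-BARRED

Accrual is tied to discovery, so the period began on February 25, 1998 rather than on December 2, 1997 when the act occurred.
18 months from February 25, 1998 is August 25, 1999.
Because the automatic bankruptcy stay ran from March 27, 1999 to September 18, 1999, the deadline is extended by 175 days to February 16, 2000.
None of the other events listed affects the running of the period under the stated rules.
The May 7, 2000 filing falls after the February 16, 2000 deadline; the claim is time-barred.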